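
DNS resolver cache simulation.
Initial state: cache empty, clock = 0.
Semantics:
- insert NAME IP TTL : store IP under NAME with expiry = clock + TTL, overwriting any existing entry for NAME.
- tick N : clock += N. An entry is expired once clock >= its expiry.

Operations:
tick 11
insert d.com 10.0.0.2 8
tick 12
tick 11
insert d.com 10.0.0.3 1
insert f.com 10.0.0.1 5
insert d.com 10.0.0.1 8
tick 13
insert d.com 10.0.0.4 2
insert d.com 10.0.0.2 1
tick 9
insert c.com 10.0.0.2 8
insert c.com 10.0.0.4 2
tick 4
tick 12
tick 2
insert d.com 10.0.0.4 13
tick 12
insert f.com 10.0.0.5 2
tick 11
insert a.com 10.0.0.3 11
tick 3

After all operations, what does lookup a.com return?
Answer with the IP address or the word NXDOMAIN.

Op 1: tick 11 -> clock=11.
Op 2: insert d.com -> 10.0.0.2 (expiry=11+8=19). clock=11
Op 3: tick 12 -> clock=23. purged={d.com}
Op 4: tick 11 -> clock=34.
Op 5: insert d.com -> 10.0.0.3 (expiry=34+1=35). clock=34
Op 6: insert f.com -> 10.0.0.1 (expiry=34+5=39). clock=34
Op 7: insert d.com -> 10.0.0.1 (expiry=34+8=42). clock=34
Op 8: tick 13 -> clock=47. purged={d.com,f.com}
Op 9: insert d.com -> 10.0.0.4 (expiry=47+2=49). clock=47
Op 10: insert d.com -> 10.0.0.2 (expiry=47+1=48). clock=47
Op 11: tick 9 -> clock=56. purged={d.com}
Op 12: insert c.com -> 10.0.0.2 (expiry=56+8=64). clock=56
Op 13: insert c.com -> 10.0.0.4 (expiry=56+2=58). clock=56
Op 14: tick 4 -> clock=60. purged={c.com}
Op 15: tick 12 -> clock=72.
Op 16: tick 2 -> clock=74.
Op 17: insert d.com -> 10.0.0.4 (expiry=74+13=87). clock=74
Op 18: tick 12 -> clock=86.
Op 19: insert f.com -> 10.0.0.5 (expiry=86+2=88). clock=86
Op 20: tick 11 -> clock=97. purged={d.com,f.com}
Op 21: insert a.com -> 10.0.0.3 (expiry=97+11=108). clock=97
Op 22: tick 3 -> clock=100.
lookup a.com: present, ip=10.0.0.3 expiry=108 > clock=100

Answer: 10.0.0.3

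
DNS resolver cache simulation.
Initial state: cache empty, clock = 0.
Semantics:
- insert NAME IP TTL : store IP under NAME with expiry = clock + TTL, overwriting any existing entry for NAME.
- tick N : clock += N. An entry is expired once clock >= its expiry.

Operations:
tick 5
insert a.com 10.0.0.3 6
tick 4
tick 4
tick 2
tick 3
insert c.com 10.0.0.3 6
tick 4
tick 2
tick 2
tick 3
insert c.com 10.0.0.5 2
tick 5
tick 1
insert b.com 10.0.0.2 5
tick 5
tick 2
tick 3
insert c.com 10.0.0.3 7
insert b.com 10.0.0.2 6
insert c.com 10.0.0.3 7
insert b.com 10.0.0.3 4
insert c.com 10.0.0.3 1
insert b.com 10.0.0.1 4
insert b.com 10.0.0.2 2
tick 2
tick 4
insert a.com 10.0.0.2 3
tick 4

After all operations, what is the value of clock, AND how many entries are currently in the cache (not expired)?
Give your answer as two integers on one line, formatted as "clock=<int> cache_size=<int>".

Answer: clock=55 cache_size=0

Derivation:
Op 1: tick 5 -> clock=5.
Op 2: insert a.com -> 10.0.0.3 (expiry=5+6=11). clock=5
Op 3: tick 4 -> clock=9.
Op 4: tick 4 -> clock=13. purged={a.com}
Op 5: tick 2 -> clock=15.
Op 6: tick 3 -> clock=18.
Op 7: insert c.com -> 10.0.0.3 (expiry=18+6=24). clock=18
Op 8: tick 4 -> clock=22.
Op 9: tick 2 -> clock=24. purged={c.com}
Op 10: tick 2 -> clock=26.
Op 11: tick 3 -> clock=29.
Op 12: insert c.com -> 10.0.0.5 (expiry=29+2=31). clock=29
Op 13: tick 5 -> clock=34. purged={c.com}
Op 14: tick 1 -> clock=35.
Op 15: insert b.com -> 10.0.0.2 (expiry=35+5=40). clock=35
Op 16: tick 5 -> clock=40. purged={b.com}
Op 17: tick 2 -> clock=42.
Op 18: tick 3 -> clock=45.
Op 19: insert c.com -> 10.0.0.3 (expiry=45+7=52). clock=45
Op 20: insert b.com -> 10.0.0.2 (expiry=45+6=51). clock=45
Op 21: insert c.com -> 10.0.0.3 (expiry=45+7=52). clock=45
Op 22: insert b.com -> 10.0.0.3 (expiry=45+4=49). clock=45
Op 23: insert c.com -> 10.0.0.3 (expiry=45+1=46). clock=45
Op 24: insert b.com -> 10.0.0.1 (expiry=45+4=49). clock=45
Op 25: insert b.com -> 10.0.0.2 (expiry=45+2=47). clock=45
Op 26: tick 2 -> clock=47. purged={b.com,c.com}
Op 27: tick 4 -> clock=51.
Op 28: insert a.com -> 10.0.0.2 (expiry=51+3=54). clock=51
Op 29: tick 4 -> clock=55. purged={a.com}
Final clock = 55
Final cache (unexpired): {} -> size=0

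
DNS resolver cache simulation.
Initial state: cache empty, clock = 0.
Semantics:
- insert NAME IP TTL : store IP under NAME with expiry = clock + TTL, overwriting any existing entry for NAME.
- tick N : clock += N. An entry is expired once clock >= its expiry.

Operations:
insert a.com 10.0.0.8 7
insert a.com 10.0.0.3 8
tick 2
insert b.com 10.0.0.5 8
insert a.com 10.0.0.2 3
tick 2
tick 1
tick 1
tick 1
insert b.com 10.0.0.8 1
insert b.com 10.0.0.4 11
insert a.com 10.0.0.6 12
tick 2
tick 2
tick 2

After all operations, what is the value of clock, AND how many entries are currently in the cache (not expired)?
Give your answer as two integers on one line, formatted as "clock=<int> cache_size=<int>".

Answer: clock=13 cache_size=2

Derivation:
Op 1: insert a.com -> 10.0.0.8 (expiry=0+7=7). clock=0
Op 2: insert a.com -> 10.0.0.3 (expiry=0+8=8). clock=0
Op 3: tick 2 -> clock=2.
Op 4: insert b.com -> 10.0.0.5 (expiry=2+8=10). clock=2
Op 5: insert a.com -> 10.0.0.2 (expiry=2+3=5). clock=2
Op 6: tick 2 -> clock=4.
Op 7: tick 1 -> clock=5. purged={a.com}
Op 8: tick 1 -> clock=6.
Op 9: tick 1 -> clock=7.
Op 10: insert b.com -> 10.0.0.8 (expiry=7+1=8). clock=7
Op 11: insert b.com -> 10.0.0.4 (expiry=7+11=18). clock=7
Op 12: insert a.com -> 10.0.0.6 (expiry=7+12=19). clock=7
Op 13: tick 2 -> clock=9.
Op 14: tick 2 -> clock=11.
Op 15: tick 2 -> clock=13.
Final clock = 13
Final cache (unexpired): {a.com,b.com} -> size=2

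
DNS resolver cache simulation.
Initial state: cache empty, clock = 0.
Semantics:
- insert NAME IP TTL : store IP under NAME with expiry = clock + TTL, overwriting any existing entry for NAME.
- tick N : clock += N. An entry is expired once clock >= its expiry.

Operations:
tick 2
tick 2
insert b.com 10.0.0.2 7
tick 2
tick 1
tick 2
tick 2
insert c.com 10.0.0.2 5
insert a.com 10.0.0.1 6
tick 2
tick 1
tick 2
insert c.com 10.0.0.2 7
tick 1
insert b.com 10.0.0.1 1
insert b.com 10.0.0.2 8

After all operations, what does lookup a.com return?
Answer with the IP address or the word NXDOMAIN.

Answer: NXDOMAIN

Derivation:
Op 1: tick 2 -> clock=2.
Op 2: tick 2 -> clock=4.
Op 3: insert b.com -> 10.0.0.2 (expiry=4+7=11). clock=4
Op 4: tick 2 -> clock=6.
Op 5: tick 1 -> clock=7.
Op 6: tick 2 -> clock=9.
Op 7: tick 2 -> clock=11. purged={b.com}
Op 8: insert c.com -> 10.0.0.2 (expiry=11+5=16). clock=11
Op 9: insert a.com -> 10.0.0.1 (expiry=11+6=17). clock=11
Op 10: tick 2 -> clock=13.
Op 11: tick 1 -> clock=14.
Op 12: tick 2 -> clock=16. purged={c.com}
Op 13: insert c.com -> 10.0.0.2 (expiry=16+7=23). clock=16
Op 14: tick 1 -> clock=17. purged={a.com}
Op 15: insert b.com -> 10.0.0.1 (expiry=17+1=18). clock=17
Op 16: insert b.com -> 10.0.0.2 (expiry=17+8=25). clock=17
lookup a.com: not in cache (expired or never inserted)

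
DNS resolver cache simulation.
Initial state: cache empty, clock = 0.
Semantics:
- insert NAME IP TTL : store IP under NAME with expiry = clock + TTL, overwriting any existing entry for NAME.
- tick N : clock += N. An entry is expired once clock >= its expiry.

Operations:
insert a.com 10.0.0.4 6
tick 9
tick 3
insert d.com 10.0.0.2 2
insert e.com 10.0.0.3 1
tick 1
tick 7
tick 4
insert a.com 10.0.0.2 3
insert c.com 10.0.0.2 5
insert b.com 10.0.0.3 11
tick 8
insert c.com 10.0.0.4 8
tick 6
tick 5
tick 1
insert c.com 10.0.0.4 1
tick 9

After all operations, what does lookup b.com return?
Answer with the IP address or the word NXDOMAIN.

Answer: NXDOMAIN

Derivation:
Op 1: insert a.com -> 10.0.0.4 (expiry=0+6=6). clock=0
Op 2: tick 9 -> clock=9. purged={a.com}
Op 3: tick 3 -> clock=12.
Op 4: insert d.com -> 10.0.0.2 (expiry=12+2=14). clock=12
Op 5: insert e.com -> 10.0.0.3 (expiry=12+1=13). clock=12
Op 6: tick 1 -> clock=13. purged={e.com}
Op 7: tick 7 -> clock=20. purged={d.com}
Op 8: tick 4 -> clock=24.
Op 9: insert a.com -> 10.0.0.2 (expiry=24+3=27). clock=24
Op 10: insert c.com -> 10.0.0.2 (expiry=24+5=29). clock=24
Op 11: insert b.com -> 10.0.0.3 (expiry=24+11=35). clock=24
Op 12: tick 8 -> clock=32. purged={a.com,c.com}
Op 13: insert c.com -> 10.0.0.4 (expiry=32+8=40). clock=32
Op 14: tick 6 -> clock=38. purged={b.com}
Op 15: tick 5 -> clock=43. purged={c.com}
Op 16: tick 1 -> clock=44.
Op 17: insert c.com -> 10.0.0.4 (expiry=44+1=45). clock=44
Op 18: tick 9 -> clock=53. purged={c.com}
lookup b.com: not in cache (expired or never inserted)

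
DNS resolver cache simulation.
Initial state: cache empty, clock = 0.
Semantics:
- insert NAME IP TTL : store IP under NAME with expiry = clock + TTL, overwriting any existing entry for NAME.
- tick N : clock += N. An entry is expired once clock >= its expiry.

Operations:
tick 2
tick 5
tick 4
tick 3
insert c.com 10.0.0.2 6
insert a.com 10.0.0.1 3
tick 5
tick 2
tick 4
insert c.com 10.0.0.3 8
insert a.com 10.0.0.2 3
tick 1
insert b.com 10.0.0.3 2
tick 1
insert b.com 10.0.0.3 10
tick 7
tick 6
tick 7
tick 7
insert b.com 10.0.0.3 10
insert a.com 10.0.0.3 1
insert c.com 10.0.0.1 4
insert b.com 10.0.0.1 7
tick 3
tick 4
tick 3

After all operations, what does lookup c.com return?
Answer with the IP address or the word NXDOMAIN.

Op 1: tick 2 -> clock=2.
Op 2: tick 5 -> clock=7.
Op 3: tick 4 -> clock=11.
Op 4: tick 3 -> clock=14.
Op 5: insert c.com -> 10.0.0.2 (expiry=14+6=20). clock=14
Op 6: insert a.com -> 10.0.0.1 (expiry=14+3=17). clock=14
Op 7: tick 5 -> clock=19. purged={a.com}
Op 8: tick 2 -> clock=21. purged={c.com}
Op 9: tick 4 -> clock=25.
Op 10: insert c.com -> 10.0.0.3 (expiry=25+8=33). clock=25
Op 11: insert a.com -> 10.0.0.2 (expiry=25+3=28). clock=25
Op 12: tick 1 -> clock=26.
Op 13: insert b.com -> 10.0.0.3 (expiry=26+2=28). clock=26
Op 14: tick 1 -> clock=27.
Op 15: insert b.com -> 10.0.0.3 (expiry=27+10=37). clock=27
Op 16: tick 7 -> clock=34. purged={a.com,c.com}
Op 17: tick 6 -> clock=40. purged={b.com}
Op 18: tick 7 -> clock=47.
Op 19: tick 7 -> clock=54.
Op 20: insert b.com -> 10.0.0.3 (expiry=54+10=64). clock=54
Op 21: insert a.com -> 10.0.0.3 (expiry=54+1=55). clock=54
Op 22: insert c.com -> 10.0.0.1 (expiry=54+4=58). clock=54
Op 23: insert b.com -> 10.0.0.1 (expiry=54+7=61). clock=54
Op 24: tick 3 -> clock=57. purged={a.com}
Op 25: tick 4 -> clock=61. purged={b.com,c.com}
Op 26: tick 3 -> clock=64.
lookup c.com: not in cache (expired or never inserted)

Answer: NXDOMAIN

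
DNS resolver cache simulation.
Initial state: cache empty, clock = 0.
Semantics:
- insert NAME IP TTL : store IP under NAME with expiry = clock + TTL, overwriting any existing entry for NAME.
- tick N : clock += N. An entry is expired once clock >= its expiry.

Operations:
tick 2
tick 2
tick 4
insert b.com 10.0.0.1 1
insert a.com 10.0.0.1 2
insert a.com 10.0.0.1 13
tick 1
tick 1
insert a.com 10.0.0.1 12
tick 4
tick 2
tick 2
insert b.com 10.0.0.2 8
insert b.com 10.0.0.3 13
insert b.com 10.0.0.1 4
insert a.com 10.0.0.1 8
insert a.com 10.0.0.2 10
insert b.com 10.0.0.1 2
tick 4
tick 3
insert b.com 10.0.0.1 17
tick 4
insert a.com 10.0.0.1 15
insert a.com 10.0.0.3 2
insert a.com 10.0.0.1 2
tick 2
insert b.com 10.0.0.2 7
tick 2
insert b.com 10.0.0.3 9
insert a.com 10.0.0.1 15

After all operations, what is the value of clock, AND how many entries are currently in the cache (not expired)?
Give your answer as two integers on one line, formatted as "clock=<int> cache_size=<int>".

Answer: clock=33 cache_size=2

Derivation:
Op 1: tick 2 -> clock=2.
Op 2: tick 2 -> clock=4.
Op 3: tick 4 -> clock=8.
Op 4: insert b.com -> 10.0.0.1 (expiry=8+1=9). clock=8
Op 5: insert a.com -> 10.0.0.1 (expiry=8+2=10). clock=8
Op 6: insert a.com -> 10.0.0.1 (expiry=8+13=21). clock=8
Op 7: tick 1 -> clock=9. purged={b.com}
Op 8: tick 1 -> clock=10.
Op 9: insert a.com -> 10.0.0.1 (expiry=10+12=22). clock=10
Op 10: tick 4 -> clock=14.
Op 11: tick 2 -> clock=16.
Op 12: tick 2 -> clock=18.
Op 13: insert b.com -> 10.0.0.2 (expiry=18+8=26). clock=18
Op 14: insert b.com -> 10.0.0.3 (expiry=18+13=31). clock=18
Op 15: insert b.com -> 10.0.0.1 (expiry=18+4=22). clock=18
Op 16: insert a.com -> 10.0.0.1 (expiry=18+8=26). clock=18
Op 17: insert a.com -> 10.0.0.2 (expiry=18+10=28). clock=18
Op 18: insert b.com -> 10.0.0.1 (expiry=18+2=20). clock=18
Op 19: tick 4 -> clock=22. purged={b.com}
Op 20: tick 3 -> clock=25.
Op 21: insert b.com -> 10.0.0.1 (expiry=25+17=42). clock=25
Op 22: tick 4 -> clock=29. purged={a.com}
Op 23: insert a.com -> 10.0.0.1 (expiry=29+15=44). clock=29
Op 24: insert a.com -> 10.0.0.3 (expiry=29+2=31). clock=29
Op 25: insert a.com -> 10.0.0.1 (expiry=29+2=31). clock=29
Op 26: tick 2 -> clock=31. purged={a.com}
Op 27: insert b.com -> 10.0.0.2 (expiry=31+7=38). clock=31
Op 28: tick 2 -> clock=33.
Op 29: insert b.com -> 10.0.0.3 (expiry=33+9=42). clock=33
Op 30: insert a.com -> 10.0.0.1 (expiry=33+15=48). clock=33
Final clock = 33
Final cache (unexpired): {a.com,b.com} -> size=2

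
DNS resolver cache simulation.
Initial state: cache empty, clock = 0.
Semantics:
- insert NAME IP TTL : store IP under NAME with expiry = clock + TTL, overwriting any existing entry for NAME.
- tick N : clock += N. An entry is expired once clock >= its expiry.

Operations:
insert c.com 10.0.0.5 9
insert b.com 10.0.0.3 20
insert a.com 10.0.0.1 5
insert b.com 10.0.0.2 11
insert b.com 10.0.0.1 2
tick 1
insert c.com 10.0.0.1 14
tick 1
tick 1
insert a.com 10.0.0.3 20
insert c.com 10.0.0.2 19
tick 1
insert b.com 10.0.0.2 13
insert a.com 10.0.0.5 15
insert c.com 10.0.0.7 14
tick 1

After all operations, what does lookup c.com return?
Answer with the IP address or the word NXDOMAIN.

Op 1: insert c.com -> 10.0.0.5 (expiry=0+9=9). clock=0
Op 2: insert b.com -> 10.0.0.3 (expiry=0+20=20). clock=0
Op 3: insert a.com -> 10.0.0.1 (expiry=0+5=5). clock=0
Op 4: insert b.com -> 10.0.0.2 (expiry=0+11=11). clock=0
Op 5: insert b.com -> 10.0.0.1 (expiry=0+2=2). clock=0
Op 6: tick 1 -> clock=1.
Op 7: insert c.com -> 10.0.0.1 (expiry=1+14=15). clock=1
Op 8: tick 1 -> clock=2. purged={b.com}
Op 9: tick 1 -> clock=3.
Op 10: insert a.com -> 10.0.0.3 (expiry=3+20=23). clock=3
Op 11: insert c.com -> 10.0.0.2 (expiry=3+19=22). clock=3
Op 12: tick 1 -> clock=4.
Op 13: insert b.com -> 10.0.0.2 (expiry=4+13=17). clock=4
Op 14: insert a.com -> 10.0.0.5 (expiry=4+15=19). clock=4
Op 15: insert c.com -> 10.0.0.7 (expiry=4+14=18). clock=4
Op 16: tick 1 -> clock=5.
lookup c.com: present, ip=10.0.0.7 expiry=18 > clock=5

Answer: 10.0.0.7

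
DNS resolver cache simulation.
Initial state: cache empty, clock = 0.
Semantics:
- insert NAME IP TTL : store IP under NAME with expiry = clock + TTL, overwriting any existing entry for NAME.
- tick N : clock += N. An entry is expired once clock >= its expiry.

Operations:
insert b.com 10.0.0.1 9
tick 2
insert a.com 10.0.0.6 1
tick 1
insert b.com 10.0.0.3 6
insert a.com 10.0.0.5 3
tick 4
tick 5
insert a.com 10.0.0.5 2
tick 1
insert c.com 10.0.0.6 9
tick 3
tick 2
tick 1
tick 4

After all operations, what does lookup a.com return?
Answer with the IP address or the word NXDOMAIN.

Op 1: insert b.com -> 10.0.0.1 (expiry=0+9=9). clock=0
Op 2: tick 2 -> clock=2.
Op 3: insert a.com -> 10.0.0.6 (expiry=2+1=3). clock=2
Op 4: tick 1 -> clock=3. purged={a.com}
Op 5: insert b.com -> 10.0.0.3 (expiry=3+6=9). clock=3
Op 6: insert a.com -> 10.0.0.5 (expiry=3+3=6). clock=3
Op 7: tick 4 -> clock=7. purged={a.com}
Op 8: tick 5 -> clock=12. purged={b.com}
Op 9: insert a.com -> 10.0.0.5 (expiry=12+2=14). clock=12
Op 10: tick 1 -> clock=13.
Op 11: insert c.com -> 10.0.0.6 (expiry=13+9=22). clock=13
Op 12: tick 3 -> clock=16. purged={a.com}
Op 13: tick 2 -> clock=18.
Op 14: tick 1 -> clock=19.
Op 15: tick 4 -> clock=23. purged={c.com}
lookup a.com: not in cache (expired or never inserted)

Answer: NXDOMAIN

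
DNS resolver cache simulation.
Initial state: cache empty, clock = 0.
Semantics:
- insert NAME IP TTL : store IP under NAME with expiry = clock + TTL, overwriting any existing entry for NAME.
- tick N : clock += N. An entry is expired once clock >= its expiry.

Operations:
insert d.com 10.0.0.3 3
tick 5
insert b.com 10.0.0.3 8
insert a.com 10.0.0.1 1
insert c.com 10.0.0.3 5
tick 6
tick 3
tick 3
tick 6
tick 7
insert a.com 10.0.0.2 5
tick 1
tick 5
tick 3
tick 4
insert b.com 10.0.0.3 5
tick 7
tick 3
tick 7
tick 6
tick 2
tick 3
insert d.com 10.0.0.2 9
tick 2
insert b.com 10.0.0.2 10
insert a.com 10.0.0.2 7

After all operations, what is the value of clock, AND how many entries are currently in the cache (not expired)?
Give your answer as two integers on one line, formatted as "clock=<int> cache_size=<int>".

Answer: clock=73 cache_size=3

Derivation:
Op 1: insert d.com -> 10.0.0.3 (expiry=0+3=3). clock=0
Op 2: tick 5 -> clock=5. purged={d.com}
Op 3: insert b.com -> 10.0.0.3 (expiry=5+8=13). clock=5
Op 4: insert a.com -> 10.0.0.1 (expiry=5+1=6). clock=5
Op 5: insert c.com -> 10.0.0.3 (expiry=5+5=10). clock=5
Op 6: tick 6 -> clock=11. purged={a.com,c.com}
Op 7: tick 3 -> clock=14. purged={b.com}
Op 8: tick 3 -> clock=17.
Op 9: tick 6 -> clock=23.
Op 10: tick 7 -> clock=30.
Op 11: insert a.com -> 10.0.0.2 (expiry=30+5=35). clock=30
Op 12: tick 1 -> clock=31.
Op 13: tick 5 -> clock=36. purged={a.com}
Op 14: tick 3 -> clock=39.
Op 15: tick 4 -> clock=43.
Op 16: insert b.com -> 10.0.0.3 (expiry=43+5=48). clock=43
Op 17: tick 7 -> clock=50. purged={b.com}
Op 18: tick 3 -> clock=53.
Op 19: tick 7 -> clock=60.
Op 20: tick 6 -> clock=66.
Op 21: tick 2 -> clock=68.
Op 22: tick 3 -> clock=71.
Op 23: insert d.com -> 10.0.0.2 (expiry=71+9=80). clock=71
Op 24: tick 2 -> clock=73.
Op 25: insert b.com -> 10.0.0.2 (expiry=73+10=83). clock=73
Op 26: insert a.com -> 10.0.0.2 (expiry=73+7=80). clock=73
Final clock = 73
Final cache (unexpired): {a.com,b.com,d.com} -> size=3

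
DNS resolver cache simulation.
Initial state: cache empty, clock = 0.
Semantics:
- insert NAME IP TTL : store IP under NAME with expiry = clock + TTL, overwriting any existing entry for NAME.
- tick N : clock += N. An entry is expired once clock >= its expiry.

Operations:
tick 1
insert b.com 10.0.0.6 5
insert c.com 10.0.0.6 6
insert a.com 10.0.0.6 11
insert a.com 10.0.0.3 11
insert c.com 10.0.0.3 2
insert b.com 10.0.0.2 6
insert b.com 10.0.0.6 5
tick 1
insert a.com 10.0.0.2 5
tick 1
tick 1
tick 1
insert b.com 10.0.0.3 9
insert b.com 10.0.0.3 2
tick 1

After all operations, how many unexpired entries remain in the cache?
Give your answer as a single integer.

Op 1: tick 1 -> clock=1.
Op 2: insert b.com -> 10.0.0.6 (expiry=1+5=6). clock=1
Op 3: insert c.com -> 10.0.0.6 (expiry=1+6=7). clock=1
Op 4: insert a.com -> 10.0.0.6 (expiry=1+11=12). clock=1
Op 5: insert a.com -> 10.0.0.3 (expiry=1+11=12). clock=1
Op 6: insert c.com -> 10.0.0.3 (expiry=1+2=3). clock=1
Op 7: insert b.com -> 10.0.0.2 (expiry=1+6=7). clock=1
Op 8: insert b.com -> 10.0.0.6 (expiry=1+5=6). clock=1
Op 9: tick 1 -> clock=2.
Op 10: insert a.com -> 10.0.0.2 (expiry=2+5=7). clock=2
Op 11: tick 1 -> clock=3. purged={c.com}
Op 12: tick 1 -> clock=4.
Op 13: tick 1 -> clock=5.
Op 14: insert b.com -> 10.0.0.3 (expiry=5+9=14). clock=5
Op 15: insert b.com -> 10.0.0.3 (expiry=5+2=7). clock=5
Op 16: tick 1 -> clock=6.
Final cache (unexpired): {a.com,b.com} -> size=2

Answer: 2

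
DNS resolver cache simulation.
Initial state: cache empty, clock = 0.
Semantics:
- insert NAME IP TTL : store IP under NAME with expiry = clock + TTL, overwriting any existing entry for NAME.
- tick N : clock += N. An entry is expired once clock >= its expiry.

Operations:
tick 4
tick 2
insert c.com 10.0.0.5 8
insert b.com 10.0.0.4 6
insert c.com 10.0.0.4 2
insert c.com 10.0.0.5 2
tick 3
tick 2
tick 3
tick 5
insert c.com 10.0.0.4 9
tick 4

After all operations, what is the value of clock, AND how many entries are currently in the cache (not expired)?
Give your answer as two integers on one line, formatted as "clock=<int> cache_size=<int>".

Answer: clock=23 cache_size=1

Derivation:
Op 1: tick 4 -> clock=4.
Op 2: tick 2 -> clock=6.
Op 3: insert c.com -> 10.0.0.5 (expiry=6+8=14). clock=6
Op 4: insert b.com -> 10.0.0.4 (expiry=6+6=12). clock=6
Op 5: insert c.com -> 10.0.0.4 (expiry=6+2=8). clock=6
Op 6: insert c.com -> 10.0.0.5 (expiry=6+2=8). clock=6
Op 7: tick 3 -> clock=9. purged={c.com}
Op 8: tick 2 -> clock=11.
Op 9: tick 3 -> clock=14. purged={b.com}
Op 10: tick 5 -> clock=19.
Op 11: insert c.com -> 10.0.0.4 (expiry=19+9=28). clock=19
Op 12: tick 4 -> clock=23.
Final clock = 23
Final cache (unexpired): {c.com} -> size=1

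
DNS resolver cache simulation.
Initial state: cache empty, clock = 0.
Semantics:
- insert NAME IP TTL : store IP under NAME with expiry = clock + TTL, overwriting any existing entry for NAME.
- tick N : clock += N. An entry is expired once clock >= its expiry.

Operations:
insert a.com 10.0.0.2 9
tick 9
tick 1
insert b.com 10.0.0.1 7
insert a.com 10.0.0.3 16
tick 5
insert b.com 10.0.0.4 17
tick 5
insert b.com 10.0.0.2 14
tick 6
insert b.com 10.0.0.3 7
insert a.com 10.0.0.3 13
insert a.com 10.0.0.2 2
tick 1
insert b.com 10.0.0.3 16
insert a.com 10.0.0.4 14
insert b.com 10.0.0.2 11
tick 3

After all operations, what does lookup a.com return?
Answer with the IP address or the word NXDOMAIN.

Answer: 10.0.0.4

Derivation:
Op 1: insert a.com -> 10.0.0.2 (expiry=0+9=9). clock=0
Op 2: tick 9 -> clock=9. purged={a.com}
Op 3: tick 1 -> clock=10.
Op 4: insert b.com -> 10.0.0.1 (expiry=10+7=17). clock=10
Op 5: insert a.com -> 10.0.0.3 (expiry=10+16=26). clock=10
Op 6: tick 5 -> clock=15.
Op 7: insert b.com -> 10.0.0.4 (expiry=15+17=32). clock=15
Op 8: tick 5 -> clock=20.
Op 9: insert b.com -> 10.0.0.2 (expiry=20+14=34). clock=20
Op 10: tick 6 -> clock=26. purged={a.com}
Op 11: insert b.com -> 10.0.0.3 (expiry=26+7=33). clock=26
Op 12: insert a.com -> 10.0.0.3 (expiry=26+13=39). clock=26
Op 13: insert a.com -> 10.0.0.2 (expiry=26+2=28). clock=26
Op 14: tick 1 -> clock=27.
Op 15: insert b.com -> 10.0.0.3 (expiry=27+16=43). clock=27
Op 16: insert a.com -> 10.0.0.4 (expiry=27+14=41). clock=27
Op 17: insert b.com -> 10.0.0.2 (expiry=27+11=38). clock=27
Op 18: tick 3 -> clock=30.
lookup a.com: present, ip=10.0.0.4 expiry=41 > clock=30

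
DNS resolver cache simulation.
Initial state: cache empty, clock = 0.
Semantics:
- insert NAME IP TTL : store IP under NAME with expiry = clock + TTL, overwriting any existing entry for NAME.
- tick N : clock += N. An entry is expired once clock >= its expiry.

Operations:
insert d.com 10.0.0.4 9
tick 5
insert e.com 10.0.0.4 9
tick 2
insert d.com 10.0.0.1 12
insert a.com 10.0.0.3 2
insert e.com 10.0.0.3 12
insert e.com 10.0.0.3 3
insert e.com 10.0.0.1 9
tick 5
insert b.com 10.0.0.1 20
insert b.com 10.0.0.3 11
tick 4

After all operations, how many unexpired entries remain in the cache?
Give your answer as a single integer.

Op 1: insert d.com -> 10.0.0.4 (expiry=0+9=9). clock=0
Op 2: tick 5 -> clock=5.
Op 3: insert e.com -> 10.0.0.4 (expiry=5+9=14). clock=5
Op 4: tick 2 -> clock=7.
Op 5: insert d.com -> 10.0.0.1 (expiry=7+12=19). clock=7
Op 6: insert a.com -> 10.0.0.3 (expiry=7+2=9). clock=7
Op 7: insert e.com -> 10.0.0.3 (expiry=7+12=19). clock=7
Op 8: insert e.com -> 10.0.0.3 (expiry=7+3=10). clock=7
Op 9: insert e.com -> 10.0.0.1 (expiry=7+9=16). clock=7
Op 10: tick 5 -> clock=12. purged={a.com}
Op 11: insert b.com -> 10.0.0.1 (expiry=12+20=32). clock=12
Op 12: insert b.com -> 10.0.0.3 (expiry=12+11=23). clock=12
Op 13: tick 4 -> clock=16. purged={e.com}
Final cache (unexpired): {b.com,d.com} -> size=2

Answer: 2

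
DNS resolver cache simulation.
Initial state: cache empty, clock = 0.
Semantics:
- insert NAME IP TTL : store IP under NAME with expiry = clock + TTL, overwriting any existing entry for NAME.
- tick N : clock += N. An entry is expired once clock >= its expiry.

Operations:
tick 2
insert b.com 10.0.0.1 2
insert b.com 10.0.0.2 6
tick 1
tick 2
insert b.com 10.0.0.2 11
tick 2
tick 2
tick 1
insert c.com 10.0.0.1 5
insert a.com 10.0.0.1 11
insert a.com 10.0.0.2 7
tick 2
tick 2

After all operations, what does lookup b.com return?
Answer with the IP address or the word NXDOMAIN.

Op 1: tick 2 -> clock=2.
Op 2: insert b.com -> 10.0.0.1 (expiry=2+2=4). clock=2
Op 3: insert b.com -> 10.0.0.2 (expiry=2+6=8). clock=2
Op 4: tick 1 -> clock=3.
Op 5: tick 2 -> clock=5.
Op 6: insert b.com -> 10.0.0.2 (expiry=5+11=16). clock=5
Op 7: tick 2 -> clock=7.
Op 8: tick 2 -> clock=9.
Op 9: tick 1 -> clock=10.
Op 10: insert c.com -> 10.0.0.1 (expiry=10+5=15). clock=10
Op 11: insert a.com -> 10.0.0.1 (expiry=10+11=21). clock=10
Op 12: insert a.com -> 10.0.0.2 (expiry=10+7=17). clock=10
Op 13: tick 2 -> clock=12.
Op 14: tick 2 -> clock=14.
lookup b.com: present, ip=10.0.0.2 expiry=16 > clock=14

Answer: 10.0.0.2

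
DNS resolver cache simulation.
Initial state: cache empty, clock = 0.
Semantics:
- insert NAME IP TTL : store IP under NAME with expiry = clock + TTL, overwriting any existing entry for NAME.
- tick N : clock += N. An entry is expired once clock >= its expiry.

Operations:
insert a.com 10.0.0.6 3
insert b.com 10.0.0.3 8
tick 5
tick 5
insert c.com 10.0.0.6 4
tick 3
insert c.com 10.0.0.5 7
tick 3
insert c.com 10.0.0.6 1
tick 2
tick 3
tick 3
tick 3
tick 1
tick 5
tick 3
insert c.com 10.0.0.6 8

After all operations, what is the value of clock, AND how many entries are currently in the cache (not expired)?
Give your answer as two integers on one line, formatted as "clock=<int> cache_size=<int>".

Answer: clock=36 cache_size=1

Derivation:
Op 1: insert a.com -> 10.0.0.6 (expiry=0+3=3). clock=0
Op 2: insert b.com -> 10.0.0.3 (expiry=0+8=8). clock=0
Op 3: tick 5 -> clock=5. purged={a.com}
Op 4: tick 5 -> clock=10. purged={b.com}
Op 5: insert c.com -> 10.0.0.6 (expiry=10+4=14). clock=10
Op 6: tick 3 -> clock=13.
Op 7: insert c.com -> 10.0.0.5 (expiry=13+7=20). clock=13
Op 8: tick 3 -> clock=16.
Op 9: insert c.com -> 10.0.0.6 (expiry=16+1=17). clock=16
Op 10: tick 2 -> clock=18. purged={c.com}
Op 11: tick 3 -> clock=21.
Op 12: tick 3 -> clock=24.
Op 13: tick 3 -> clock=27.
Op 14: tick 1 -> clock=28.
Op 15: tick 5 -> clock=33.
Op 16: tick 3 -> clock=36.
Op 17: insert c.com -> 10.0.0.6 (expiry=36+8=44). clock=36
Final clock = 36
Final cache (unexpired): {c.com} -> size=1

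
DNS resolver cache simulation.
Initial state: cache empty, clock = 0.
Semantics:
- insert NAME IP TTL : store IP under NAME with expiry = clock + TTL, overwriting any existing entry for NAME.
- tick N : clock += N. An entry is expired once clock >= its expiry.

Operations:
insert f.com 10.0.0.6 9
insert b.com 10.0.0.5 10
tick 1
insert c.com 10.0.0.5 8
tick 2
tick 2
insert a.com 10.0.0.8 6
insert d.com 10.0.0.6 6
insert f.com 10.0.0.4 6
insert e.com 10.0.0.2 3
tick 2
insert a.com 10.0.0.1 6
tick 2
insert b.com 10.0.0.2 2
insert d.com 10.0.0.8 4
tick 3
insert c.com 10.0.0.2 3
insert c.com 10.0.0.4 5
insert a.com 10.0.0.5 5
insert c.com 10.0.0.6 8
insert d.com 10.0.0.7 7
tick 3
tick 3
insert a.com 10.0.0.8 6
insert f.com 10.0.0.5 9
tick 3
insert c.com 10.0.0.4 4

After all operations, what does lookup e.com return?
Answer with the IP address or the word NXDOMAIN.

Op 1: insert f.com -> 10.0.0.6 (expiry=0+9=9). clock=0
Op 2: insert b.com -> 10.0.0.5 (expiry=0+10=10). clock=0
Op 3: tick 1 -> clock=1.
Op 4: insert c.com -> 10.0.0.5 (expiry=1+8=9). clock=1
Op 5: tick 2 -> clock=3.
Op 6: tick 2 -> clock=5.
Op 7: insert a.com -> 10.0.0.8 (expiry=5+6=11). clock=5
Op 8: insert d.com -> 10.0.0.6 (expiry=5+6=11). clock=5
Op 9: insert f.com -> 10.0.0.4 (expiry=5+6=11). clock=5
Op 10: insert e.com -> 10.0.0.2 (expiry=5+3=8). clock=5
Op 11: tick 2 -> clock=7.
Op 12: insert a.com -> 10.0.0.1 (expiry=7+6=13). clock=7
Op 13: tick 2 -> clock=9. purged={c.com,e.com}
Op 14: insert b.com -> 10.0.0.2 (expiry=9+2=11). clock=9
Op 15: insert d.com -> 10.0.0.8 (expiry=9+4=13). clock=9
Op 16: tick 3 -> clock=12. purged={b.com,f.com}
Op 17: insert c.com -> 10.0.0.2 (expiry=12+3=15). clock=12
Op 18: insert c.com -> 10.0.0.4 (expiry=12+5=17). clock=12
Op 19: insert a.com -> 10.0.0.5 (expiry=12+5=17). clock=12
Op 20: insert c.com -> 10.0.0.6 (expiry=12+8=20). clock=12
Op 21: insert d.com -> 10.0.0.7 (expiry=12+7=19). clock=12
Op 22: tick 3 -> clock=15.
Op 23: tick 3 -> clock=18. purged={a.com}
Op 24: insert a.com -> 10.0.0.8 (expiry=18+6=24). clock=18
Op 25: insert f.com -> 10.0.0.5 (expiry=18+9=27). clock=18
Op 26: tick 3 -> clock=21. purged={c.com,d.com}
Op 27: insert c.com -> 10.0.0.4 (expiry=21+4=25). clock=21
lookup e.com: not in cache (expired or never inserted)

Answer: NXDOMAIN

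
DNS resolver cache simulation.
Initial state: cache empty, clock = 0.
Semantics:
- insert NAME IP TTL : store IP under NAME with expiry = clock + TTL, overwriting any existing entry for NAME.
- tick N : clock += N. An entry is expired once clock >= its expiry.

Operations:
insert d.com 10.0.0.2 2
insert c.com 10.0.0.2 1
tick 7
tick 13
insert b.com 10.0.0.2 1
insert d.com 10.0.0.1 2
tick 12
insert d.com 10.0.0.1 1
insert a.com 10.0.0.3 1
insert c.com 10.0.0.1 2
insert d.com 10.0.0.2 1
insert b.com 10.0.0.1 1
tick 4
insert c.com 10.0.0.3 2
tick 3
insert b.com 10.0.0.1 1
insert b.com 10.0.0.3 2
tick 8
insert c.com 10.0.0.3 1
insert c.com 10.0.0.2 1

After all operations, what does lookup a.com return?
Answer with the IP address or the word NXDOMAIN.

Answer: NXDOMAIN

Derivation:
Op 1: insert d.com -> 10.0.0.2 (expiry=0+2=2). clock=0
Op 2: insert c.com -> 10.0.0.2 (expiry=0+1=1). clock=0
Op 3: tick 7 -> clock=7. purged={c.com,d.com}
Op 4: tick 13 -> clock=20.
Op 5: insert b.com -> 10.0.0.2 (expiry=20+1=21). clock=20
Op 6: insert d.com -> 10.0.0.1 (expiry=20+2=22). clock=20
Op 7: tick 12 -> clock=32. purged={b.com,d.com}
Op 8: insert d.com -> 10.0.0.1 (expiry=32+1=33). clock=32
Op 9: insert a.com -> 10.0.0.3 (expiry=32+1=33). clock=32
Op 10: insert c.com -> 10.0.0.1 (expiry=32+2=34). clock=32
Op 11: insert d.com -> 10.0.0.2 (expiry=32+1=33). clock=32
Op 12: insert b.com -> 10.0.0.1 (expiry=32+1=33). clock=32
Op 13: tick 4 -> clock=36. purged={a.com,b.com,c.com,d.com}
Op 14: insert c.com -> 10.0.0.3 (expiry=36+2=38). clock=36
Op 15: tick 3 -> clock=39. purged={c.com}
Op 16: insert b.com -> 10.0.0.1 (expiry=39+1=40). clock=39
Op 17: insert b.com -> 10.0.0.3 (expiry=39+2=41). clock=39
Op 18: tick 8 -> clock=47. purged={b.com}
Op 19: insert c.com -> 10.0.0.3 (expiry=47+1=48). clock=47
Op 20: insert c.com -> 10.0.0.2 (expiry=47+1=48). clock=47
lookup a.com: not in cache (expired or never inserted)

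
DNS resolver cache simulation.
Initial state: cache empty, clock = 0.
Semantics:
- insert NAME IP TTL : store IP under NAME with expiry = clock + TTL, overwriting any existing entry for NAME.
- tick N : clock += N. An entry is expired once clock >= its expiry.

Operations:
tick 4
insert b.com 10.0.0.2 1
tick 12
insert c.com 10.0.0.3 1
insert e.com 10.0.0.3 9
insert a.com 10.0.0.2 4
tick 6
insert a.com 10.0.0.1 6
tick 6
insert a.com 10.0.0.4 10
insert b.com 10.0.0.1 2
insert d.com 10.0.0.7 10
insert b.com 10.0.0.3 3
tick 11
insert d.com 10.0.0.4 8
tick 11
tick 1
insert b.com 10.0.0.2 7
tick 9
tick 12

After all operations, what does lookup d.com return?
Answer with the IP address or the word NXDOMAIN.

Answer: NXDOMAIN

Derivation:
Op 1: tick 4 -> clock=4.
Op 2: insert b.com -> 10.0.0.2 (expiry=4+1=5). clock=4
Op 3: tick 12 -> clock=16. purged={b.com}
Op 4: insert c.com -> 10.0.0.3 (expiry=16+1=17). clock=16
Op 5: insert e.com -> 10.0.0.3 (expiry=16+9=25). clock=16
Op 6: insert a.com -> 10.0.0.2 (expiry=16+4=20). clock=16
Op 7: tick 6 -> clock=22. purged={a.com,c.com}
Op 8: insert a.com -> 10.0.0.1 (expiry=22+6=28). clock=22
Op 9: tick 6 -> clock=28. purged={a.com,e.com}
Op 10: insert a.com -> 10.0.0.4 (expiry=28+10=38). clock=28
Op 11: insert b.com -> 10.0.0.1 (expiry=28+2=30). clock=28
Op 12: insert d.com -> 10.0.0.7 (expiry=28+10=38). clock=28
Op 13: insert b.com -> 10.0.0.3 (expiry=28+3=31). clock=28
Op 14: tick 11 -> clock=39. purged={a.com,b.com,d.com}
Op 15: insert d.com -> 10.0.0.4 (expiry=39+8=47). clock=39
Op 16: tick 11 -> clock=50. purged={d.com}
Op 17: tick 1 -> clock=51.
Op 18: insert b.com -> 10.0.0.2 (expiry=51+7=58). clock=51
Op 19: tick 9 -> clock=60. purged={b.com}
Op 20: tick 12 -> clock=72.
lookup d.com: not in cache (expired or never inserted)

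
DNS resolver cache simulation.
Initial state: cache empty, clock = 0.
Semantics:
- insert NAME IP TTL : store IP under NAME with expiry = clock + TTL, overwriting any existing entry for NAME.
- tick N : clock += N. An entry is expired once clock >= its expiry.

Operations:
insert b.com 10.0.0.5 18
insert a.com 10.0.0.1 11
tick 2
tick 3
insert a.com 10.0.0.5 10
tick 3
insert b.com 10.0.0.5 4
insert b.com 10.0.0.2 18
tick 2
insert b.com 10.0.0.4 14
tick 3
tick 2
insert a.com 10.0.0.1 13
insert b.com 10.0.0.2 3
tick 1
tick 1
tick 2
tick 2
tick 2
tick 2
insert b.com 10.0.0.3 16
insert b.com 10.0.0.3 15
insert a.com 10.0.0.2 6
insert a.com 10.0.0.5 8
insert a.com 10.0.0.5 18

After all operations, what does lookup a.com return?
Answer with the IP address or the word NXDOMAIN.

Answer: 10.0.0.5

Derivation:
Op 1: insert b.com -> 10.0.0.5 (expiry=0+18=18). clock=0
Op 2: insert a.com -> 10.0.0.1 (expiry=0+11=11). clock=0
Op 3: tick 2 -> clock=2.
Op 4: tick 3 -> clock=5.
Op 5: insert a.com -> 10.0.0.5 (expiry=5+10=15). clock=5
Op 6: tick 3 -> clock=8.
Op 7: insert b.com -> 10.0.0.5 (expiry=8+4=12). clock=8
Op 8: insert b.com -> 10.0.0.2 (expiry=8+18=26). clock=8
Op 9: tick 2 -> clock=10.
Op 10: insert b.com -> 10.0.0.4 (expiry=10+14=24). clock=10
Op 11: tick 3 -> clock=13.
Op 12: tick 2 -> clock=15. purged={a.com}
Op 13: insert a.com -> 10.0.0.1 (expiry=15+13=28). clock=15
Op 14: insert b.com -> 10.0.0.2 (expiry=15+3=18). clock=15
Op 15: tick 1 -> clock=16.
Op 16: tick 1 -> clock=17.
Op 17: tick 2 -> clock=19. purged={b.com}
Op 18: tick 2 -> clock=21.
Op 19: tick 2 -> clock=23.
Op 20: tick 2 -> clock=25.
Op 21: insert b.com -> 10.0.0.3 (expiry=25+16=41). clock=25
Op 22: insert b.com -> 10.0.0.3 (expiry=25+15=40). clock=25
Op 23: insert a.com -> 10.0.0.2 (expiry=25+6=31). clock=25
Op 24: insert a.com -> 10.0.0.5 (expiry=25+8=33). clock=25
Op 25: insert a.com -> 10.0.0.5 (expiry=25+18=43). clock=25
lookup a.com: present, ip=10.0.0.5 expiry=43 > clock=25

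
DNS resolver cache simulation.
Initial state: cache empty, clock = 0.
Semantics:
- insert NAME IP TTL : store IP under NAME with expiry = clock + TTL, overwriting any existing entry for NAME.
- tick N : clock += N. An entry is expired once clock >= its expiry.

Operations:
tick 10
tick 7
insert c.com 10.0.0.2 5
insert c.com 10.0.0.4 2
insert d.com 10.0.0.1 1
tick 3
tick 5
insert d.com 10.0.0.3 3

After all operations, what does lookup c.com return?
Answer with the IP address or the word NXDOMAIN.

Op 1: tick 10 -> clock=10.
Op 2: tick 7 -> clock=17.
Op 3: insert c.com -> 10.0.0.2 (expiry=17+5=22). clock=17
Op 4: insert c.com -> 10.0.0.4 (expiry=17+2=19). clock=17
Op 5: insert d.com -> 10.0.0.1 (expiry=17+1=18). clock=17
Op 6: tick 3 -> clock=20. purged={c.com,d.com}
Op 7: tick 5 -> clock=25.
Op 8: insert d.com -> 10.0.0.3 (expiry=25+3=28). clock=25
lookup c.com: not in cache (expired or never inserted)

Answer: NXDOMAIN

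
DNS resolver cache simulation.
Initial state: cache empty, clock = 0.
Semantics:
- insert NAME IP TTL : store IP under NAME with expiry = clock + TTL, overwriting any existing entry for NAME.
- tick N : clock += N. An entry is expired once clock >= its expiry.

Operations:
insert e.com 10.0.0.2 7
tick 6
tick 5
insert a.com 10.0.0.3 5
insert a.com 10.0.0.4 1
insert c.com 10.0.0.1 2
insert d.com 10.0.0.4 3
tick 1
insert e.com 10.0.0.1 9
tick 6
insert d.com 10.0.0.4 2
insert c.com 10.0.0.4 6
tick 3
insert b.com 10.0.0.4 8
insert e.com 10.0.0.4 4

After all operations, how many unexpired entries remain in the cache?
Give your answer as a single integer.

Op 1: insert e.com -> 10.0.0.2 (expiry=0+7=7). clock=0
Op 2: tick 6 -> clock=6.
Op 3: tick 5 -> clock=11. purged={e.com}
Op 4: insert a.com -> 10.0.0.3 (expiry=11+5=16). clock=11
Op 5: insert a.com -> 10.0.0.4 (expiry=11+1=12). clock=11
Op 6: insert c.com -> 10.0.0.1 (expiry=11+2=13). clock=11
Op 7: insert d.com -> 10.0.0.4 (expiry=11+3=14). clock=11
Op 8: tick 1 -> clock=12. purged={a.com}
Op 9: insert e.com -> 10.0.0.1 (expiry=12+9=21). clock=12
Op 10: tick 6 -> clock=18. purged={c.com,d.com}
Op 11: insert d.com -> 10.0.0.4 (expiry=18+2=20). clock=18
Op 12: insert c.com -> 10.0.0.4 (expiry=18+6=24). clock=18
Op 13: tick 3 -> clock=21. purged={d.com,e.com}
Op 14: insert b.com -> 10.0.0.4 (expiry=21+8=29). clock=21
Op 15: insert e.com -> 10.0.0.4 (expiry=21+4=25). clock=21
Final cache (unexpired): {b.com,c.com,e.com} -> size=3

Answer: 3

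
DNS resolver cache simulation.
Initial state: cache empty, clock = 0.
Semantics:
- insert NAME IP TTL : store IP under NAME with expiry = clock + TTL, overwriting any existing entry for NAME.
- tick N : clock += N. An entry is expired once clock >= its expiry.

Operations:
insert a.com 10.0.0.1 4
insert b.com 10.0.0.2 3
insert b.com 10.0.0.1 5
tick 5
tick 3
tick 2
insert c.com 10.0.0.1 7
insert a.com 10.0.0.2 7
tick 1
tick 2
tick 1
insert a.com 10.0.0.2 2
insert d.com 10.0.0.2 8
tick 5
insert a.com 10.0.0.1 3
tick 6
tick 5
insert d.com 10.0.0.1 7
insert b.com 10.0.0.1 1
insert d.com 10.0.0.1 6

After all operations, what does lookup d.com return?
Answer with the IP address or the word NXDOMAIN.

Op 1: insert a.com -> 10.0.0.1 (expiry=0+4=4). clock=0
Op 2: insert b.com -> 10.0.0.2 (expiry=0+3=3). clock=0
Op 3: insert b.com -> 10.0.0.1 (expiry=0+5=5). clock=0
Op 4: tick 5 -> clock=5. purged={a.com,b.com}
Op 5: tick 3 -> clock=8.
Op 6: tick 2 -> clock=10.
Op 7: insert c.com -> 10.0.0.1 (expiry=10+7=17). clock=10
Op 8: insert a.com -> 10.0.0.2 (expiry=10+7=17). clock=10
Op 9: tick 1 -> clock=11.
Op 10: tick 2 -> clock=13.
Op 11: tick 1 -> clock=14.
Op 12: insert a.com -> 10.0.0.2 (expiry=14+2=16). clock=14
Op 13: insert d.com -> 10.0.0.2 (expiry=14+8=22). clock=14
Op 14: tick 5 -> clock=19. purged={a.com,c.com}
Op 15: insert a.com -> 10.0.0.1 (expiry=19+3=22). clock=19
Op 16: tick 6 -> clock=25. purged={a.com,d.com}
Op 17: tick 5 -> clock=30.
Op 18: insert d.com -> 10.0.0.1 (expiry=30+7=37). clock=30
Op 19: insert b.com -> 10.0.0.1 (expiry=30+1=31). clock=30
Op 20: insert d.com -> 10.0.0.1 (expiry=30+6=36). clock=30
lookup d.com: present, ip=10.0.0.1 expiry=36 > clock=30

Answer: 10.0.0.1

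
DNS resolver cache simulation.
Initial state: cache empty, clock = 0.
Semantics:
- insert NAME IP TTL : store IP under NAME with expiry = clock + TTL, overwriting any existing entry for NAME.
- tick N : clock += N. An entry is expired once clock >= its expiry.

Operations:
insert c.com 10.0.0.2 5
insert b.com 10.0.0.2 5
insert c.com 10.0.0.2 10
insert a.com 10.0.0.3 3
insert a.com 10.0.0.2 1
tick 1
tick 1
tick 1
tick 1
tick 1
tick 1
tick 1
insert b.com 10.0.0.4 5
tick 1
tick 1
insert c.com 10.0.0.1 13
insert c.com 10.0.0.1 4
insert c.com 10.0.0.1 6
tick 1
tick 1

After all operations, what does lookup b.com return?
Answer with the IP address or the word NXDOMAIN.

Op 1: insert c.com -> 10.0.0.2 (expiry=0+5=5). clock=0
Op 2: insert b.com -> 10.0.0.2 (expiry=0+5=5). clock=0
Op 3: insert c.com -> 10.0.0.2 (expiry=0+10=10). clock=0
Op 4: insert a.com -> 10.0.0.3 (expiry=0+3=3). clock=0
Op 5: insert a.com -> 10.0.0.2 (expiry=0+1=1). clock=0
Op 6: tick 1 -> clock=1. purged={a.com}
Op 7: tick 1 -> clock=2.
Op 8: tick 1 -> clock=3.
Op 9: tick 1 -> clock=4.
Op 10: tick 1 -> clock=5. purged={b.com}
Op 11: tick 1 -> clock=6.
Op 12: tick 1 -> clock=7.
Op 13: insert b.com -> 10.0.0.4 (expiry=7+5=12). clock=7
Op 14: tick 1 -> clock=8.
Op 15: tick 1 -> clock=9.
Op 16: insert c.com -> 10.0.0.1 (expiry=9+13=22). clock=9
Op 17: insert c.com -> 10.0.0.1 (expiry=9+4=13). clock=9
Op 18: insert c.com -> 10.0.0.1 (expiry=9+6=15). clock=9
Op 19: tick 1 -> clock=10.
Op 20: tick 1 -> clock=11.
lookup b.com: present, ip=10.0.0.4 expiry=12 > clock=11

Answer: 10.0.0.4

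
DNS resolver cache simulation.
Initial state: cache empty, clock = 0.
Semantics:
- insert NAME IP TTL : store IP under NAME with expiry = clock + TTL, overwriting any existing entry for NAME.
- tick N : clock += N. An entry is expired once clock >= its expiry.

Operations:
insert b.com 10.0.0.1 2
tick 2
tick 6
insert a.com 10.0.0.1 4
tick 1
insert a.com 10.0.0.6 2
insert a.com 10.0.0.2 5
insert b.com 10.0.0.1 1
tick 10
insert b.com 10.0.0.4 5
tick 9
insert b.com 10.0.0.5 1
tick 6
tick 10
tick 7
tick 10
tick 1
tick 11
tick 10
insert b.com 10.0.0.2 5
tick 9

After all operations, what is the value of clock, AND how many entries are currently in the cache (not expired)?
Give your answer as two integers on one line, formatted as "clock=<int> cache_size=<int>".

Op 1: insert b.com -> 10.0.0.1 (expiry=0+2=2). clock=0
Op 2: tick 2 -> clock=2. purged={b.com}
Op 3: tick 6 -> clock=8.
Op 4: insert a.com -> 10.0.0.1 (expiry=8+4=12). clock=8
Op 5: tick 1 -> clock=9.
Op 6: insert a.com -> 10.0.0.6 (expiry=9+2=11). clock=9
Op 7: insert a.com -> 10.0.0.2 (expiry=9+5=14). clock=9
Op 8: insert b.com -> 10.0.0.1 (expiry=9+1=10). clock=9
Op 9: tick 10 -> clock=19. purged={a.com,b.com}
Op 10: insert b.com -> 10.0.0.4 (expiry=19+5=24). clock=19
Op 11: tick 9 -> clock=28. purged={b.com}
Op 12: insert b.com -> 10.0.0.5 (expiry=28+1=29). clock=28
Op 13: tick 6 -> clock=34. purged={b.com}
Op 14: tick 10 -> clock=44.
Op 15: tick 7 -> clock=51.
Op 16: tick 10 -> clock=61.
Op 17: tick 1 -> clock=62.
Op 18: tick 11 -> clock=73.
Op 19: tick 10 -> clock=83.
Op 20: insert b.com -> 10.0.0.2 (expiry=83+5=88). clock=83
Op 21: tick 9 -> clock=92. purged={b.com}
Final clock = 92
Final cache (unexpired): {} -> size=0

Answer: clock=92 cache_size=0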